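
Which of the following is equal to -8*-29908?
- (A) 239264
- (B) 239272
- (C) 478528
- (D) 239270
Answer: A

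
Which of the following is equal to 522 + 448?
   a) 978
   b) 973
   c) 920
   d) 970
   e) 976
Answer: d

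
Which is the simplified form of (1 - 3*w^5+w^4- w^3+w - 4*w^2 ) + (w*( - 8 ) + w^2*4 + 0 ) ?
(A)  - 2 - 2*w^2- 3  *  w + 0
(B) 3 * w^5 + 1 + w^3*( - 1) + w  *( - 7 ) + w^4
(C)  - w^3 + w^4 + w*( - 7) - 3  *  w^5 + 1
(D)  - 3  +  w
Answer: C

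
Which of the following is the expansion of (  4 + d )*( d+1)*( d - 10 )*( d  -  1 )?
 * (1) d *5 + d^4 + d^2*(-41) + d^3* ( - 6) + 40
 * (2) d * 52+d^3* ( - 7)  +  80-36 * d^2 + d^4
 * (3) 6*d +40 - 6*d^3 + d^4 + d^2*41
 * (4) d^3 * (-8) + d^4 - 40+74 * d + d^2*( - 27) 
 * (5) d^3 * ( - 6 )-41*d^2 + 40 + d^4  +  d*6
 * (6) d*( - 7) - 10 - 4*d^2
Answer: 5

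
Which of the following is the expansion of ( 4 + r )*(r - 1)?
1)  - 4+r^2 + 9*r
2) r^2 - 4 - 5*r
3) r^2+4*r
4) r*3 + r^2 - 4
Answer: 4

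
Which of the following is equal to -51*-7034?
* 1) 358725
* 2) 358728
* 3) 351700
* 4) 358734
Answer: 4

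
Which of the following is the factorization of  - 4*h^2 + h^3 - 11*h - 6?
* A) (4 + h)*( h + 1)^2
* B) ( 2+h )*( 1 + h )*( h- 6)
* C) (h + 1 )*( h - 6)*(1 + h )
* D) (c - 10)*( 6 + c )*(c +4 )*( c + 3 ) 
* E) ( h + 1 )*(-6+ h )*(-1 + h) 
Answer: C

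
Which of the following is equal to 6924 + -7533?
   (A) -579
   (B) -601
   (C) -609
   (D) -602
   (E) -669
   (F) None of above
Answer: C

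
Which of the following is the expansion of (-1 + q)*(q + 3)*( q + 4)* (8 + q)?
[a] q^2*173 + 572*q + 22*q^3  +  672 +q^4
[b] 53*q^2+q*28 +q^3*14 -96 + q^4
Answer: b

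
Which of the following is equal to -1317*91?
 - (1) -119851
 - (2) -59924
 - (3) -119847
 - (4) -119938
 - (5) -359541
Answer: 3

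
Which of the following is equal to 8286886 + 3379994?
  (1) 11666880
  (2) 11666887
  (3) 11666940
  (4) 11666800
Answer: 1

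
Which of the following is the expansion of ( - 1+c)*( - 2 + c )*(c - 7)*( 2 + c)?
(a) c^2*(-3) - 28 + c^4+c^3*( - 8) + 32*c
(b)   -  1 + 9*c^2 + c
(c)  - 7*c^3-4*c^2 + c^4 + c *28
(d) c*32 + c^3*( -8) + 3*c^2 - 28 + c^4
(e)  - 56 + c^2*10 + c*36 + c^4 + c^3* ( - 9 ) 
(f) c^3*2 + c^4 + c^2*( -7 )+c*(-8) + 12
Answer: d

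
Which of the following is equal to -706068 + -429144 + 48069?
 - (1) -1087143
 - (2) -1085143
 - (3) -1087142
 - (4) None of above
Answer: 1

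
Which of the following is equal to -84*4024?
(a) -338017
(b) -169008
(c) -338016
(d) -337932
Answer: c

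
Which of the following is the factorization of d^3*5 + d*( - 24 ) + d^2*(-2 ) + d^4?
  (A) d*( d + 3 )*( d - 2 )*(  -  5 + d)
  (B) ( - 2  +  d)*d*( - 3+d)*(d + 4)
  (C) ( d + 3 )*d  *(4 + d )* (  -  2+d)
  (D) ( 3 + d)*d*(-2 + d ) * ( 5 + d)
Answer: C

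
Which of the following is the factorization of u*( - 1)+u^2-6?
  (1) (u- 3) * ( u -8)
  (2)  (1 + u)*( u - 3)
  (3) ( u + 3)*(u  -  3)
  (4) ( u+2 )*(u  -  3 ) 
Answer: 4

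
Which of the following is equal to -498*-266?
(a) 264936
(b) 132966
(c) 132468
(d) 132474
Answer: c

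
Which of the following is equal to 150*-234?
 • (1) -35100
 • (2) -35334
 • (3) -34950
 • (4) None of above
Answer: 1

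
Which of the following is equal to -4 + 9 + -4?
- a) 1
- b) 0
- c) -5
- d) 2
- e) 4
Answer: a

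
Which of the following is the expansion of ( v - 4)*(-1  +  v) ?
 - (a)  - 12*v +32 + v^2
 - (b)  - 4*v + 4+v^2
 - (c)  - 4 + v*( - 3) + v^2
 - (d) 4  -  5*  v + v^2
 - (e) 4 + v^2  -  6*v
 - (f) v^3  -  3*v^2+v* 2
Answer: d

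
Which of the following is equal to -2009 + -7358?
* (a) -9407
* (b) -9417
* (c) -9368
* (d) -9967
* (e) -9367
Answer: e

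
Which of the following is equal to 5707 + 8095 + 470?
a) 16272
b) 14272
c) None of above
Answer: b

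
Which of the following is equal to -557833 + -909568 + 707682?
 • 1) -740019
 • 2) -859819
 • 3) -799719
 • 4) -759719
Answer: 4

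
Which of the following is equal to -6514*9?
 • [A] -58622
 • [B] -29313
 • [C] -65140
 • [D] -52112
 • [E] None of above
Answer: E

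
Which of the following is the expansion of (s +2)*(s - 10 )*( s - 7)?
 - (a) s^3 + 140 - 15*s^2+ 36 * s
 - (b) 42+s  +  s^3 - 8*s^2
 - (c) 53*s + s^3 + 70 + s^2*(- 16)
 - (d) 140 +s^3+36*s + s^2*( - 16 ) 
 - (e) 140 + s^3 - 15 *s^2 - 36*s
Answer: a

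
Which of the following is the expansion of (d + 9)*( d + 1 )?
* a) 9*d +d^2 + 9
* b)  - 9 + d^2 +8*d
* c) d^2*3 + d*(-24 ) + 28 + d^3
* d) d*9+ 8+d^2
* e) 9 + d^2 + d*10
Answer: e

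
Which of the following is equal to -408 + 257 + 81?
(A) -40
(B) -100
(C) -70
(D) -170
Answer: C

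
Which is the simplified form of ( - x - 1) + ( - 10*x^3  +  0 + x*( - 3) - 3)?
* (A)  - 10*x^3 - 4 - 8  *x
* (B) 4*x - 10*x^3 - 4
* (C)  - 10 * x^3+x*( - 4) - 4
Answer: C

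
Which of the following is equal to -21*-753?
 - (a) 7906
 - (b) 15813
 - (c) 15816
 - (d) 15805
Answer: b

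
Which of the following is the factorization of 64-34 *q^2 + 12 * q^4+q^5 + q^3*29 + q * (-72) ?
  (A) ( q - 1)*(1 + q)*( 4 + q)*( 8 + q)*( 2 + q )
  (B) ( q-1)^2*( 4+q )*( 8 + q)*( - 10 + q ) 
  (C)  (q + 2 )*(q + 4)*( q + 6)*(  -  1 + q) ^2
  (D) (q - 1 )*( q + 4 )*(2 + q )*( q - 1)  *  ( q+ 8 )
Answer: D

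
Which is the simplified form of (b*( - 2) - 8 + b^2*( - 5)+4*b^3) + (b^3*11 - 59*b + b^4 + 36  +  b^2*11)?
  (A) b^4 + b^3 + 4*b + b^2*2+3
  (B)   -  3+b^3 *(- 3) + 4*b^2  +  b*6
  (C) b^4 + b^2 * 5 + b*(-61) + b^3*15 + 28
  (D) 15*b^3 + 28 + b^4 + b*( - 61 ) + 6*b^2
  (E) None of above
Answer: D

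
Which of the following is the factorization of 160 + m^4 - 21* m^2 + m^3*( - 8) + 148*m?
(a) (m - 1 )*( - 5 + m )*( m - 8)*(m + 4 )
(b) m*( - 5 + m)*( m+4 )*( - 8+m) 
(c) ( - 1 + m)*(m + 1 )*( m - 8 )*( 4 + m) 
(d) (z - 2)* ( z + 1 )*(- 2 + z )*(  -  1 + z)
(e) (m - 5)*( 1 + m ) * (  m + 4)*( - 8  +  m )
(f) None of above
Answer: e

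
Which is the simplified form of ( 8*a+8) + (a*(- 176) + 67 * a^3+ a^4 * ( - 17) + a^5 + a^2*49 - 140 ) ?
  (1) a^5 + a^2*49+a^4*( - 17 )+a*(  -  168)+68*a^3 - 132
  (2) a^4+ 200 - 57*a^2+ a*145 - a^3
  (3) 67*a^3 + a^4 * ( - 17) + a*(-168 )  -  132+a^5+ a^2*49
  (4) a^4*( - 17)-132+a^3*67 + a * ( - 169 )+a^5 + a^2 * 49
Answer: 3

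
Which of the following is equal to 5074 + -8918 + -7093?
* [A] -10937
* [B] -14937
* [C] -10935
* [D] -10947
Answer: A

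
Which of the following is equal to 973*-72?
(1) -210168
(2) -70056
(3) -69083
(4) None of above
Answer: 2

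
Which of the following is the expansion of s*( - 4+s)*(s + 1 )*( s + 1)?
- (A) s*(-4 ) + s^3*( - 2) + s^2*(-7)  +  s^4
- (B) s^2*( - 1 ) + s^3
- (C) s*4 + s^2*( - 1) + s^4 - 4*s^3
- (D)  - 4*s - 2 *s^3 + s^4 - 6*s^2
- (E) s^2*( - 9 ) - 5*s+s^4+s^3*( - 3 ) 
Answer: A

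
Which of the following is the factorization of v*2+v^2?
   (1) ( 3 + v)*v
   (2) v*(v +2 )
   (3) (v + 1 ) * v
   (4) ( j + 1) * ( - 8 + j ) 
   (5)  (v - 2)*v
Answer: 2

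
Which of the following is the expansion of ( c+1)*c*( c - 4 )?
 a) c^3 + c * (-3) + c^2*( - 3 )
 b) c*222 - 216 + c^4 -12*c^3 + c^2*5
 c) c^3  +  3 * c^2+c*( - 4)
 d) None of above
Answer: d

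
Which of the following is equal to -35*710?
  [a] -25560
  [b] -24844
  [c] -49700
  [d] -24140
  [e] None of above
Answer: e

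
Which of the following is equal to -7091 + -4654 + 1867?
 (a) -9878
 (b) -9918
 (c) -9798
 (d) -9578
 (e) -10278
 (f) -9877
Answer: a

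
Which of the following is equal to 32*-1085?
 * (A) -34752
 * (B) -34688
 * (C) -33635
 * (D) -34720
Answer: D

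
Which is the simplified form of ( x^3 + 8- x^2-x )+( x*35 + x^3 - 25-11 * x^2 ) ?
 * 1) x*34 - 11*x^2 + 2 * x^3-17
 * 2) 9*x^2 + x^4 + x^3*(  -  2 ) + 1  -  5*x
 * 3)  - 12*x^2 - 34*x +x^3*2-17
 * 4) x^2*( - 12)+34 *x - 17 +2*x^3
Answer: 4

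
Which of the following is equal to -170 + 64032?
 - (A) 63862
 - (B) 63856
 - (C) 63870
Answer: A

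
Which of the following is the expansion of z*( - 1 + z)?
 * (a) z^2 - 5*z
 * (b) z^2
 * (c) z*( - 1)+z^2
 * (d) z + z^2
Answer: c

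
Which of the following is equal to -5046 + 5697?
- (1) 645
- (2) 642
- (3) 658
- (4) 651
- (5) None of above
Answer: 4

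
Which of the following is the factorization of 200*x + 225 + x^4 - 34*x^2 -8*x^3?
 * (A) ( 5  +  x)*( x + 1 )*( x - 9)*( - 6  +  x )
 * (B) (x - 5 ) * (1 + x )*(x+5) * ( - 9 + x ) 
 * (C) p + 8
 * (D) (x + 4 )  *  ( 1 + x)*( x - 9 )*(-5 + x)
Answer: B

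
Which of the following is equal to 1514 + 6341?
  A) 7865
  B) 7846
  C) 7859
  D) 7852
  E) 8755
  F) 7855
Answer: F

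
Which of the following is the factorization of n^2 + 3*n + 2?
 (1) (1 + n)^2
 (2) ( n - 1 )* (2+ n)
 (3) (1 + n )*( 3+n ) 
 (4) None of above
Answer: 4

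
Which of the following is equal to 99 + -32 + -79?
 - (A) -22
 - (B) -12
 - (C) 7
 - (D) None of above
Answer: B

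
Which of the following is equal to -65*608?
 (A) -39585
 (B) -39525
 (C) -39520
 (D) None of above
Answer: C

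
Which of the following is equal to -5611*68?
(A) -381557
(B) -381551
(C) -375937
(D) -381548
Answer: D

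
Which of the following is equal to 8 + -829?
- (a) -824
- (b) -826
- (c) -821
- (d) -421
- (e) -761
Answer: c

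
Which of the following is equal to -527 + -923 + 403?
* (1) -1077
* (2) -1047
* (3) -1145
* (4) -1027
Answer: 2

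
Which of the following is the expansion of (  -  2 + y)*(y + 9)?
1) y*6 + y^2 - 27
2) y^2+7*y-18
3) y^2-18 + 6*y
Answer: 2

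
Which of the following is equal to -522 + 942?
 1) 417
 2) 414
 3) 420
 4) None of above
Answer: 3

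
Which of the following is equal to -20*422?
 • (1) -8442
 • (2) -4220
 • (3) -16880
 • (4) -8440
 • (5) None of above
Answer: 4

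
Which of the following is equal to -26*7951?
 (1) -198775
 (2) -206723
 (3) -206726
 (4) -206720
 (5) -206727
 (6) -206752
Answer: 3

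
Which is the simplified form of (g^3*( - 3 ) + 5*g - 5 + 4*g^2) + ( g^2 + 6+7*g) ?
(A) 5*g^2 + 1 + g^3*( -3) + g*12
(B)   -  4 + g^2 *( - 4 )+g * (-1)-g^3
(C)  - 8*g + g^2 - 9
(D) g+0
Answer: A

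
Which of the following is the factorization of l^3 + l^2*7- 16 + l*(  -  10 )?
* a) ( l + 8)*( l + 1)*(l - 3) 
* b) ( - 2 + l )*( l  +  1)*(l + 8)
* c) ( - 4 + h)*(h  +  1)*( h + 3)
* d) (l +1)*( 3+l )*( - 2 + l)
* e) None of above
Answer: b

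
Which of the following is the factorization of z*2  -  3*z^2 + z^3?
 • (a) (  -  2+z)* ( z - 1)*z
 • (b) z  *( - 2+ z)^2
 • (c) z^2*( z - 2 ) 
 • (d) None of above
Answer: a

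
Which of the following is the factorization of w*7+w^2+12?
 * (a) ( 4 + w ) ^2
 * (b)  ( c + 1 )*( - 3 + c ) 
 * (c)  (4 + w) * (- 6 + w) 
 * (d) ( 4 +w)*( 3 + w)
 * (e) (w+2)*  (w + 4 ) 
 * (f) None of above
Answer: d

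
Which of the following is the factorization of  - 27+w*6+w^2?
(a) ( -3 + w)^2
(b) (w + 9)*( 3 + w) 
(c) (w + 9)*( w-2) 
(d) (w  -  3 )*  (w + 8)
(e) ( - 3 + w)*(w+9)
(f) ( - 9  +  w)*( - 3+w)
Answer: e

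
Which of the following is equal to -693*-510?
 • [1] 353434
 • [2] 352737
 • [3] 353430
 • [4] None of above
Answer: 3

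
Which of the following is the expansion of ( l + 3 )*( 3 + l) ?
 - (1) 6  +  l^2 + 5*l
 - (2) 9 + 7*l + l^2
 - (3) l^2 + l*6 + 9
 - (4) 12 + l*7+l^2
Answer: 3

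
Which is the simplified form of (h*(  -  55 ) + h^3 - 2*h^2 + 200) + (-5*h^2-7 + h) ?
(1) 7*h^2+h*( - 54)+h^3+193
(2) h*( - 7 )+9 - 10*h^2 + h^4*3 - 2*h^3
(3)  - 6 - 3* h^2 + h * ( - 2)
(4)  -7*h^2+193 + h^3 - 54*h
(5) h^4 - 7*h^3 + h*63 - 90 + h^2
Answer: 4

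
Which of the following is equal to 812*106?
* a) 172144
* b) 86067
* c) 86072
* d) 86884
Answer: c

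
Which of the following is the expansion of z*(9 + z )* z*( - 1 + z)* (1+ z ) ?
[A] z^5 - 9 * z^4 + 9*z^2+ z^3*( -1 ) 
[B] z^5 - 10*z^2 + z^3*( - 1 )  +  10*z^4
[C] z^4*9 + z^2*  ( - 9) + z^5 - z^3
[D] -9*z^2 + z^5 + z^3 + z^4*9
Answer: C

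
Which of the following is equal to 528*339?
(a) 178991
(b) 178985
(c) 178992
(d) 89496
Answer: c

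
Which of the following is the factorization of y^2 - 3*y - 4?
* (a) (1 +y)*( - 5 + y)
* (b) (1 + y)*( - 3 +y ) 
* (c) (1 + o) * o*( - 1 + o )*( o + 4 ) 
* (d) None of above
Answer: d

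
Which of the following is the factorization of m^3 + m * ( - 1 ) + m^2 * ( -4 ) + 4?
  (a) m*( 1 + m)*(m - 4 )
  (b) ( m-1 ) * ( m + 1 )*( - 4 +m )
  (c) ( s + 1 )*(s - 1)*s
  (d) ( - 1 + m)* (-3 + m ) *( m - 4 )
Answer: b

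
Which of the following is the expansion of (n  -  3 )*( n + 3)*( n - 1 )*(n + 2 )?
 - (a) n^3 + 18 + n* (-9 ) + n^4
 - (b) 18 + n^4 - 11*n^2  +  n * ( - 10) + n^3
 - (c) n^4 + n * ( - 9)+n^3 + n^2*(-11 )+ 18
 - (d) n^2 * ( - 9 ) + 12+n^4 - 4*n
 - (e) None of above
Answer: c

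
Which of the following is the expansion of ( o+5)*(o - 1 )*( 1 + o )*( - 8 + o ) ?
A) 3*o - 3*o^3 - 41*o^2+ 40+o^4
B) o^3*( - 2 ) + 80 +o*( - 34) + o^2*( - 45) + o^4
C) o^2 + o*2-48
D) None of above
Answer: A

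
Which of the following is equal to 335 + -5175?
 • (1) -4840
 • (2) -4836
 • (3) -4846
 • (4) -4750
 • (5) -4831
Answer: 1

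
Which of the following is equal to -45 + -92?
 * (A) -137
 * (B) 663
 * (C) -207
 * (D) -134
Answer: A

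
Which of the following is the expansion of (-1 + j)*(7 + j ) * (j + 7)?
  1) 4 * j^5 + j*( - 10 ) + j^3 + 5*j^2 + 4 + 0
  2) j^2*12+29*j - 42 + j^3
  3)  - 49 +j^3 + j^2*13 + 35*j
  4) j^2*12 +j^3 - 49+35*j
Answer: 3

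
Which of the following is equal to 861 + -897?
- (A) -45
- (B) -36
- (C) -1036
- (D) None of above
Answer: B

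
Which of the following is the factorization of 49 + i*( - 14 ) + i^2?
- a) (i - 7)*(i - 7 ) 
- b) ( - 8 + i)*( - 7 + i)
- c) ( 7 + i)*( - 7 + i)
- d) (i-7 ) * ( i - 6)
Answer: a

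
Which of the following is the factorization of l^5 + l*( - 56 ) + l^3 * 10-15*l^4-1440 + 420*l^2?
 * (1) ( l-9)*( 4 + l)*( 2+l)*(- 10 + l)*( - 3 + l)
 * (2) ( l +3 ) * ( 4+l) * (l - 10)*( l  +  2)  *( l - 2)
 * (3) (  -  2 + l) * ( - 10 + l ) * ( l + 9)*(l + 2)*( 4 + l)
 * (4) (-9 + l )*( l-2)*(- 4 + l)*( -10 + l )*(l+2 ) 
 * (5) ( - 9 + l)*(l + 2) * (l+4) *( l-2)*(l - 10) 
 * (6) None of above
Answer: 5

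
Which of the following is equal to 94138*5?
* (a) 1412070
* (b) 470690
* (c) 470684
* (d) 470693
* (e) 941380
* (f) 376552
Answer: b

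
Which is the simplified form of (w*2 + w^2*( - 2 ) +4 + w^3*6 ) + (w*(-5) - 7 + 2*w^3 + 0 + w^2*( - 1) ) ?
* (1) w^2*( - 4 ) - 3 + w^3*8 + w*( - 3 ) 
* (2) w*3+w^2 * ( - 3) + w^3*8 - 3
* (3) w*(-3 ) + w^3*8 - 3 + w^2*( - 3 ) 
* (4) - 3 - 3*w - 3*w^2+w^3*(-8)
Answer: 3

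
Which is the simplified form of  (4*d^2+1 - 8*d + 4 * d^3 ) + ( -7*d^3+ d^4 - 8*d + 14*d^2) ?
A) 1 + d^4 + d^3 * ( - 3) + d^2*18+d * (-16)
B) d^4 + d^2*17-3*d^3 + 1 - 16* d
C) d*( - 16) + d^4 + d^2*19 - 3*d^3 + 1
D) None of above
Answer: A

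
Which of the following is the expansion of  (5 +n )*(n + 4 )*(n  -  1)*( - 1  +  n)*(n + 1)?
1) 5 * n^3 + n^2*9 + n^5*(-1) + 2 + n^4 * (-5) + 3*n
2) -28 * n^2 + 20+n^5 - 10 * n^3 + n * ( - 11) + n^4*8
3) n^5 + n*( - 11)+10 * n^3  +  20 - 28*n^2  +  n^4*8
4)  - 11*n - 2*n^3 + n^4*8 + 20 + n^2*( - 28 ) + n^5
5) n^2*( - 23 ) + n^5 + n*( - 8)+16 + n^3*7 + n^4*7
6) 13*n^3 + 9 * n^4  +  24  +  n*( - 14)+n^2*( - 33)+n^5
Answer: 3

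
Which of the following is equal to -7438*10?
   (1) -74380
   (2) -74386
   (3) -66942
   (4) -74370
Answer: 1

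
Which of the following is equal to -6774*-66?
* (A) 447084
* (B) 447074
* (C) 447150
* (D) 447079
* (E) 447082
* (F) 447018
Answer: A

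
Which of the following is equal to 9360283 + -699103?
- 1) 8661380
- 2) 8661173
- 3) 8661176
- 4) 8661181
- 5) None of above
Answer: 5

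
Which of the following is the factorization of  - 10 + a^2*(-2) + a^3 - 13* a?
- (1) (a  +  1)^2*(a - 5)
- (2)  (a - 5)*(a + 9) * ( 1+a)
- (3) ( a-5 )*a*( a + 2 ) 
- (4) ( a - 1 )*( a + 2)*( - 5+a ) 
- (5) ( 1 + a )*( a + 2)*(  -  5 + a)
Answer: 5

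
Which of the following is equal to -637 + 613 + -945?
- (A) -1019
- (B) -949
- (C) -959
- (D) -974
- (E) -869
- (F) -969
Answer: F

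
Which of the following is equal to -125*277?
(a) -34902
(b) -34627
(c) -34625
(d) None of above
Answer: c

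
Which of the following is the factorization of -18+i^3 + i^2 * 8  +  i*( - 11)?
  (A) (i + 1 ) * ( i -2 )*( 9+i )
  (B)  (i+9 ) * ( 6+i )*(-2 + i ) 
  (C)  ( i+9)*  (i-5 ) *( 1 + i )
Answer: A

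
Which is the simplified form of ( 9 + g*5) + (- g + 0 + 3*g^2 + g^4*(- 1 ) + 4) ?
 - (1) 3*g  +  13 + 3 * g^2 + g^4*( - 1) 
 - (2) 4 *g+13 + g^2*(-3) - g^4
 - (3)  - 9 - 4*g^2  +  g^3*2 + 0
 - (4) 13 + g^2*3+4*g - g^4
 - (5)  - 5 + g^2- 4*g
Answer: 4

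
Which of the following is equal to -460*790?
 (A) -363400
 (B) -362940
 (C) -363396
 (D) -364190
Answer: A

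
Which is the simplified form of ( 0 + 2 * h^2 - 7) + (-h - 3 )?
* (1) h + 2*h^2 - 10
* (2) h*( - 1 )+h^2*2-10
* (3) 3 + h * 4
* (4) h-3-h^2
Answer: 2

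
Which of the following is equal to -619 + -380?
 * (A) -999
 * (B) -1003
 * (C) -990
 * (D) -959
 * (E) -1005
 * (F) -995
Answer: A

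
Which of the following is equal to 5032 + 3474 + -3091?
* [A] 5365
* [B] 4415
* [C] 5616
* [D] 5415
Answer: D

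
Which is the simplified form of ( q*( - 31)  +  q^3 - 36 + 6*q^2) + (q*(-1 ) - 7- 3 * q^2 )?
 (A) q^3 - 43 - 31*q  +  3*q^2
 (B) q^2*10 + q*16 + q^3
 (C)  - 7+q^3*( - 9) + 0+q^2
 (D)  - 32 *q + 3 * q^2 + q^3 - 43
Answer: D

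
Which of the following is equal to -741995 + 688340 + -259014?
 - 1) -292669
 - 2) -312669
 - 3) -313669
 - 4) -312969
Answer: 2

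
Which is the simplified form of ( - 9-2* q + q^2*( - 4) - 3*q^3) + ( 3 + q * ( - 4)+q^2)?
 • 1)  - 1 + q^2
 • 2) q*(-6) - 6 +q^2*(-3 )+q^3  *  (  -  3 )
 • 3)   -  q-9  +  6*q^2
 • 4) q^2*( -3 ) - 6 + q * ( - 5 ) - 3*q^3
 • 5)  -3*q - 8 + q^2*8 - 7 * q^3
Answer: 2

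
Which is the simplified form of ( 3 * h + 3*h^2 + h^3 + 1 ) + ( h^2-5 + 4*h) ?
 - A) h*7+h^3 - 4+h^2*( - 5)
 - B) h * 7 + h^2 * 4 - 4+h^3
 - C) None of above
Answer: B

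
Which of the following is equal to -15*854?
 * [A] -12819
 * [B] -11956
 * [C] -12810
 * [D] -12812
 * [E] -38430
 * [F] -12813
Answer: C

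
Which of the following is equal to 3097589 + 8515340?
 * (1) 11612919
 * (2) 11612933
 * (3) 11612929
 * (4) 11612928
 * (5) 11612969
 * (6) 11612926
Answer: 3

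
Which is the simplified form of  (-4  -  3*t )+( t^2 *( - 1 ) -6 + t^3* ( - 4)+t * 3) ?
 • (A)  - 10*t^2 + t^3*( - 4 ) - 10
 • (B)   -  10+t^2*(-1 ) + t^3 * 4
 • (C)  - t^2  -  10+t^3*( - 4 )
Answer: C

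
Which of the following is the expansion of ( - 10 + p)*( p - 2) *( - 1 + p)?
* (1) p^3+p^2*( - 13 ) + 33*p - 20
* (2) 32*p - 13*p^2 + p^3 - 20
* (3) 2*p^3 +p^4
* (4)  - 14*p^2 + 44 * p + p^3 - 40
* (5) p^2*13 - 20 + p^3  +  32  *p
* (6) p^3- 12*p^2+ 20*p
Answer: 2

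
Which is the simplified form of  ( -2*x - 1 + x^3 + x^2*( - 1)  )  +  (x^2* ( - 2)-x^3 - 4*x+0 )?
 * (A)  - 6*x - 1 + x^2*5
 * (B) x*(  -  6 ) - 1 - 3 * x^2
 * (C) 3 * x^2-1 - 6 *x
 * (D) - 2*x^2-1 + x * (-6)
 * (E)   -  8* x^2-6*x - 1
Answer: B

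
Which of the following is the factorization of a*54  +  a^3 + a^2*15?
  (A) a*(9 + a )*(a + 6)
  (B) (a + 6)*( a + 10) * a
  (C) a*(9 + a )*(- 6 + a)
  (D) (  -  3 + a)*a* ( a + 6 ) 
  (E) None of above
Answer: A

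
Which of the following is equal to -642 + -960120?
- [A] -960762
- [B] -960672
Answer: A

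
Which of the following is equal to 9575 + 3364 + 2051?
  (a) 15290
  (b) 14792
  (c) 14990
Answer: c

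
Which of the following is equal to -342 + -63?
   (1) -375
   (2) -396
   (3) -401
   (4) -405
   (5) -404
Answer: 4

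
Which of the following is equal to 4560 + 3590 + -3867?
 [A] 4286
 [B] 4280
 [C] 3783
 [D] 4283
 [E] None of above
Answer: D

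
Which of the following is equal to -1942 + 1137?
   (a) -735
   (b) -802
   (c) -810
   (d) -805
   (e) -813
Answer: d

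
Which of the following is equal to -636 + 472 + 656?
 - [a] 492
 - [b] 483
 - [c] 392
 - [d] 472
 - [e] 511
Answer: a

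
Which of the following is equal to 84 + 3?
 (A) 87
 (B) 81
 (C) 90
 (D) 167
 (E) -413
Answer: A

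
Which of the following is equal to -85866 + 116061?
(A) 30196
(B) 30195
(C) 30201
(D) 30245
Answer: B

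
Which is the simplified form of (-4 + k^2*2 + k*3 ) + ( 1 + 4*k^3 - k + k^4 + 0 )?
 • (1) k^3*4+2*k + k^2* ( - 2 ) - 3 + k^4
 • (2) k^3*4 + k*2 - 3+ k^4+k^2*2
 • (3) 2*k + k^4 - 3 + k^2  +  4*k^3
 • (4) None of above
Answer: 2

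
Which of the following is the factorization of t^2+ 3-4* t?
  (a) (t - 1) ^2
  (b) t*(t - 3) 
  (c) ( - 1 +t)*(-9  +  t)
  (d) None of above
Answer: d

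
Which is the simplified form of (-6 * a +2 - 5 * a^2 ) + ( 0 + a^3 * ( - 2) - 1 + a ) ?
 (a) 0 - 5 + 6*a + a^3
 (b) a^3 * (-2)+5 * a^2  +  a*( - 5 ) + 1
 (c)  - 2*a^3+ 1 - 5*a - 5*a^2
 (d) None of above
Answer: c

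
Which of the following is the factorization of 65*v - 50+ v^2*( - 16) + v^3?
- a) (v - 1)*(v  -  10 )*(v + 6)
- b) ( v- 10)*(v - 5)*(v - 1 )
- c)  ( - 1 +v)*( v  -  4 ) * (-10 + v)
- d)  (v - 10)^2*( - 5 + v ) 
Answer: b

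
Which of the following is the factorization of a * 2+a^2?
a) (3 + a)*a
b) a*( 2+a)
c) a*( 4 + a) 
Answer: b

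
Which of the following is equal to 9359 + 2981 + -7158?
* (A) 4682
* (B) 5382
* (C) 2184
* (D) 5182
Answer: D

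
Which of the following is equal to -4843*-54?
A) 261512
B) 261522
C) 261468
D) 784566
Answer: B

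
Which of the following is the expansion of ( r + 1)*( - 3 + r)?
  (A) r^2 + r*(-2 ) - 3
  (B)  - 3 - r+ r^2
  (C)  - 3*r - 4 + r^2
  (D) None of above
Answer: A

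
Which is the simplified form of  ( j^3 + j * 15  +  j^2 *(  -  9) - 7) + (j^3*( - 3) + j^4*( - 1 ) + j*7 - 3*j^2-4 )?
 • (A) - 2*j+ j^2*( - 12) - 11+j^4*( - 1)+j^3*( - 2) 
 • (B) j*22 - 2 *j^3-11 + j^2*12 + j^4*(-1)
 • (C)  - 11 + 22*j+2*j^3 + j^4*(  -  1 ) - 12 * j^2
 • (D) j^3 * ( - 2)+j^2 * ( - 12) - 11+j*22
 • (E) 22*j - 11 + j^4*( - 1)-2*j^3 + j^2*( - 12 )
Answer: E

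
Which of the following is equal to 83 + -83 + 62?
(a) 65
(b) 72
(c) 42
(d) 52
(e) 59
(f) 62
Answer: f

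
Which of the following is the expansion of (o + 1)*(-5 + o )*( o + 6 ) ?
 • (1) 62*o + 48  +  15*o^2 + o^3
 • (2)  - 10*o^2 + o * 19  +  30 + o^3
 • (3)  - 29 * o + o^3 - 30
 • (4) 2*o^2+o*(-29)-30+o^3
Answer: 4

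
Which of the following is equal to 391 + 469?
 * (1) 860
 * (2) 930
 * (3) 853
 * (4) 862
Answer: 1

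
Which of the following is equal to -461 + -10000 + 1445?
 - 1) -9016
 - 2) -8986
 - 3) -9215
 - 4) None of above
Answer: 1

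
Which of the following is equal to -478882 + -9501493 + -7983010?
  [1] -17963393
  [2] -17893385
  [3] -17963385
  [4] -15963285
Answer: 3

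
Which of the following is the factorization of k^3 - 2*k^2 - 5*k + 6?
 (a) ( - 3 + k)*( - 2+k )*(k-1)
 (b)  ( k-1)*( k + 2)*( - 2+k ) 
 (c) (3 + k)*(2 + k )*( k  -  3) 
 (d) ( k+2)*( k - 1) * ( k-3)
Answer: d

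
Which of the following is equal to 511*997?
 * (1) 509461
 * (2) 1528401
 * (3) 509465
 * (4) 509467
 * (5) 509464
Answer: 4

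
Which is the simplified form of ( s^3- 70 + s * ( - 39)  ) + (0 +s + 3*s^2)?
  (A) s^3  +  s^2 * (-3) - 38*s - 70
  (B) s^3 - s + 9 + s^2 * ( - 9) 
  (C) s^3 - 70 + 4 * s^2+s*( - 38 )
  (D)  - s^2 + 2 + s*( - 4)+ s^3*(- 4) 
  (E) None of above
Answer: E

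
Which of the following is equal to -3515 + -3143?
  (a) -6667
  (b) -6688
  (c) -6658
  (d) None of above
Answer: c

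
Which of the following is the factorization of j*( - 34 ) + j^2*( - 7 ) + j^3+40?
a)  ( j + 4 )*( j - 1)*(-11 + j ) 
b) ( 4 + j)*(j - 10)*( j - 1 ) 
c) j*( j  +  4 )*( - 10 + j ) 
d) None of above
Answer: b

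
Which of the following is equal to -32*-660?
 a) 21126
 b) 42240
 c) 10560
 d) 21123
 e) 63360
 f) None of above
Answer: f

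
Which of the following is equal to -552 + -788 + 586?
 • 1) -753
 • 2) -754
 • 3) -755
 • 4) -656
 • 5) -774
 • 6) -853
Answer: 2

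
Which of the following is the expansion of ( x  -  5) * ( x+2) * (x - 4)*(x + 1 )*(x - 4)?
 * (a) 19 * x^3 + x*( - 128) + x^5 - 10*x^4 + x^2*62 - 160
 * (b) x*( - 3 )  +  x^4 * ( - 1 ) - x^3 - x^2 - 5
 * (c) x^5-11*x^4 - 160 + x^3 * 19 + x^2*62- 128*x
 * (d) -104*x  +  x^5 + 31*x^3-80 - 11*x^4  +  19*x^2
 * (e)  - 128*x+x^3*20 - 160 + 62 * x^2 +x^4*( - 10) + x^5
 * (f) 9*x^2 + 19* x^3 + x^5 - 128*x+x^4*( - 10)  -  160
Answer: a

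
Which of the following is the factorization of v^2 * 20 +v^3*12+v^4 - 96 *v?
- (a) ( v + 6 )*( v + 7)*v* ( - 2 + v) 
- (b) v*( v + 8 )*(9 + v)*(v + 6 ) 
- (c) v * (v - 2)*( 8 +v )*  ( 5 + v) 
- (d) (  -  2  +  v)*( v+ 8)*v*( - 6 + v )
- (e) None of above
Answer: e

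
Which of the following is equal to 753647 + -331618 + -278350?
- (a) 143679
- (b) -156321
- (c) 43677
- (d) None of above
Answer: a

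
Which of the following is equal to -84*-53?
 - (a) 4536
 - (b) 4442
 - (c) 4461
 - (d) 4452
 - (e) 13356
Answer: d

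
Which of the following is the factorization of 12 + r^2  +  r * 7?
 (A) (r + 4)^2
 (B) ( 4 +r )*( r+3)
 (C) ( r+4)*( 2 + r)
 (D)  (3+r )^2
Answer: B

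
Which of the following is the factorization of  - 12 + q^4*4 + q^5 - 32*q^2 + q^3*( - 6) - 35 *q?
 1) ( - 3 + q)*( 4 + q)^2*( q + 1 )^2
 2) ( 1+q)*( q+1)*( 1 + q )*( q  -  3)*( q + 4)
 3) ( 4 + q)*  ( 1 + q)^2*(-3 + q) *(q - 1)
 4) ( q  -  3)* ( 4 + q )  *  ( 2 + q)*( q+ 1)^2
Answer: 2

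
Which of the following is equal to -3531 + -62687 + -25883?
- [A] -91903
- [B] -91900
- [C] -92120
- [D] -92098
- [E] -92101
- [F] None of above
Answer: E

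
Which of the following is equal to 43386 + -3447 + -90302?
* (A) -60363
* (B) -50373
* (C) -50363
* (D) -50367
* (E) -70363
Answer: C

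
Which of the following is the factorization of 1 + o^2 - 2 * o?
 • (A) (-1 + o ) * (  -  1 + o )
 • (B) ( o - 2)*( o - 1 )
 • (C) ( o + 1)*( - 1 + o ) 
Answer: A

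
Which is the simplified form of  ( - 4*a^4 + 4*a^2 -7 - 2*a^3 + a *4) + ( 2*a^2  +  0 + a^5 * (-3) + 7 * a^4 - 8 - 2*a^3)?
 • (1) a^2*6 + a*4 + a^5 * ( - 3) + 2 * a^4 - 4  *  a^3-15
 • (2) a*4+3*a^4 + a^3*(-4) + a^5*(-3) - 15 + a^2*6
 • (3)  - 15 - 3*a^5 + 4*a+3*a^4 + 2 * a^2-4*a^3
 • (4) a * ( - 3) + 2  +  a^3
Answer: 2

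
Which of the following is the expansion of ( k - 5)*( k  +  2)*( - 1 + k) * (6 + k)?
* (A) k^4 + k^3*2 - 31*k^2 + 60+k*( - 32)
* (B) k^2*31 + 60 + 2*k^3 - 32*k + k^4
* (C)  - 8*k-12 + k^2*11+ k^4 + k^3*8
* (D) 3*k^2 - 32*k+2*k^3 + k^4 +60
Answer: A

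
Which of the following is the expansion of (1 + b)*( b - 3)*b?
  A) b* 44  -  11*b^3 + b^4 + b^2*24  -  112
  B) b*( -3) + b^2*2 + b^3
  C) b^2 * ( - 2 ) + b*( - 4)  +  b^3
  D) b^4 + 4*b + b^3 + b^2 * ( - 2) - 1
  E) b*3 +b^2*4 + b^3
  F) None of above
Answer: F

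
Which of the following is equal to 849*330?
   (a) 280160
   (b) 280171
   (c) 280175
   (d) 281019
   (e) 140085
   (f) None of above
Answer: f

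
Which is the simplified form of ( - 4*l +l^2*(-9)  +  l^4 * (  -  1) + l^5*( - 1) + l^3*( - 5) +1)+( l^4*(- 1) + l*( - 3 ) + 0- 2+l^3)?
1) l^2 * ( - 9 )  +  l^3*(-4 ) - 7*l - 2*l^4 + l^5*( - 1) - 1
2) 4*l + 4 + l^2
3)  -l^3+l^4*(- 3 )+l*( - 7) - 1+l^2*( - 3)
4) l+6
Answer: 1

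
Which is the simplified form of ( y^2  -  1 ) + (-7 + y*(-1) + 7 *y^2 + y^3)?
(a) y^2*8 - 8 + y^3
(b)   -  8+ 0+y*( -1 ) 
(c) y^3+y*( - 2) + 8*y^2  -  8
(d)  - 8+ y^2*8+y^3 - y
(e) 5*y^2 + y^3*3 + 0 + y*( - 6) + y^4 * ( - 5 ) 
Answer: d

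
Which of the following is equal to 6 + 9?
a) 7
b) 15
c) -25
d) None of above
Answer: b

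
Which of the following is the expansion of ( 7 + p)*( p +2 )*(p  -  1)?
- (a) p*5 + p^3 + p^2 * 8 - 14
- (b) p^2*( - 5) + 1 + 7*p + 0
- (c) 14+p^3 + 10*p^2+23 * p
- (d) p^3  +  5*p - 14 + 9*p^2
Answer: a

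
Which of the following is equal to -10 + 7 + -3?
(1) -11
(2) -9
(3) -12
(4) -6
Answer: 4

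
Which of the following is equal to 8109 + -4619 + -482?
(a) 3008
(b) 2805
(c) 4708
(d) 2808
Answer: a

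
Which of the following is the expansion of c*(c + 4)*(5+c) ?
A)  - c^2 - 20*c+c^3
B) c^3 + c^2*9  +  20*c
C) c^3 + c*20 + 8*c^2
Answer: B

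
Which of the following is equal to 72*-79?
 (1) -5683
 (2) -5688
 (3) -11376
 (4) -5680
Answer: 2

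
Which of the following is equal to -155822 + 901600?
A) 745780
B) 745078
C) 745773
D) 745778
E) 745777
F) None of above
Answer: D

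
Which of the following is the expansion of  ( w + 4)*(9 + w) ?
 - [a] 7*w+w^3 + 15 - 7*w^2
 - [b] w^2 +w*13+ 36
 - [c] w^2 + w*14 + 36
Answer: b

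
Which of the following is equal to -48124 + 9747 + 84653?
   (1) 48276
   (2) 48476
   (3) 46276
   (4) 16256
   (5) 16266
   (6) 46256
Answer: 3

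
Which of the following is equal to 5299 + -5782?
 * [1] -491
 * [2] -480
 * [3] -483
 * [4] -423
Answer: 3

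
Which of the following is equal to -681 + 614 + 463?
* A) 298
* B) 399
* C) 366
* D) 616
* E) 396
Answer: E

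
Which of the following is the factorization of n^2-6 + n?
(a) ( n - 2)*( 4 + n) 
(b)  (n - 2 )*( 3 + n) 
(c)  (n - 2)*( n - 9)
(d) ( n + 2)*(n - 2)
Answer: b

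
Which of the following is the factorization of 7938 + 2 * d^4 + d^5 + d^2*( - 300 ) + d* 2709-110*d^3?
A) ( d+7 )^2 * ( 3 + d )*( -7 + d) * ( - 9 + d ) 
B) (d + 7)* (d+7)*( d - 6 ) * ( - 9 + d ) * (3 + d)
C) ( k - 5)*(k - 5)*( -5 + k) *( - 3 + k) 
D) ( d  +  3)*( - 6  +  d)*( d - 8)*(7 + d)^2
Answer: B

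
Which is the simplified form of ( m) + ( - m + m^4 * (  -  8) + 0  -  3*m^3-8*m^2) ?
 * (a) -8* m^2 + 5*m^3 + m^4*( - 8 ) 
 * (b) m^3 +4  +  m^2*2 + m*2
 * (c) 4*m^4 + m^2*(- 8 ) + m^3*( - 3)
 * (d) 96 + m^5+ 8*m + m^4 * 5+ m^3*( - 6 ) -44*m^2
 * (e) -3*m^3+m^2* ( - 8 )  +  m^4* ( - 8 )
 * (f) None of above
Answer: e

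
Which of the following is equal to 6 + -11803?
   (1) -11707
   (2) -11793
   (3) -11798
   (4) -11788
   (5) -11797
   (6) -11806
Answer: 5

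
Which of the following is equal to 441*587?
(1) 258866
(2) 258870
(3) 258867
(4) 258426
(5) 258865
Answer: 3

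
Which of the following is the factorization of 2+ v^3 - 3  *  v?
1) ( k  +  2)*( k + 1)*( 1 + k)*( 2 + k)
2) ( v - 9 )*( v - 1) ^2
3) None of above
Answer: 3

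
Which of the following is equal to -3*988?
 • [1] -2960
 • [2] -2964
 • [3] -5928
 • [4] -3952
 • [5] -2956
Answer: 2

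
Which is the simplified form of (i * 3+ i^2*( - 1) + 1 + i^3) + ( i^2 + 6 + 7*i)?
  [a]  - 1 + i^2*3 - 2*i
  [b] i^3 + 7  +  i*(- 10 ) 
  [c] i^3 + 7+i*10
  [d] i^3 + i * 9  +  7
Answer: c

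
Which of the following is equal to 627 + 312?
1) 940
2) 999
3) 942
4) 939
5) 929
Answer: 4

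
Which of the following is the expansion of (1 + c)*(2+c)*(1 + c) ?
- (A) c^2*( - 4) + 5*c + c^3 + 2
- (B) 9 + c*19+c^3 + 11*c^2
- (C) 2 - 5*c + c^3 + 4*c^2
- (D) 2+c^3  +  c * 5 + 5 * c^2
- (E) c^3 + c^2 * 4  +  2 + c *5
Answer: E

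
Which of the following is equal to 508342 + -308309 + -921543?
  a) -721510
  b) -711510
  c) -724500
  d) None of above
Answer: a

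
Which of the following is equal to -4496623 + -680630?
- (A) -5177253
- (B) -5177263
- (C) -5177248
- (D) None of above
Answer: A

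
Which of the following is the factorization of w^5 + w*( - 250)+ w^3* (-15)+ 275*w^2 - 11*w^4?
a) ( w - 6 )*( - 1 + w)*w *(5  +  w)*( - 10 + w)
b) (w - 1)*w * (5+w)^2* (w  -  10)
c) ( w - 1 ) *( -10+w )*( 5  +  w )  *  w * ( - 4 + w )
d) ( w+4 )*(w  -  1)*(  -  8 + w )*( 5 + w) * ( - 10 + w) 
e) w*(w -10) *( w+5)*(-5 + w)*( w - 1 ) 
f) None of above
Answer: e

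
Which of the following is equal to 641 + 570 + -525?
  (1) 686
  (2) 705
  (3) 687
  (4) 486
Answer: 1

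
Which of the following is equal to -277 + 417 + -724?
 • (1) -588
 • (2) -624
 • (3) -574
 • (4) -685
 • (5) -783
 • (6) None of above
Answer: 6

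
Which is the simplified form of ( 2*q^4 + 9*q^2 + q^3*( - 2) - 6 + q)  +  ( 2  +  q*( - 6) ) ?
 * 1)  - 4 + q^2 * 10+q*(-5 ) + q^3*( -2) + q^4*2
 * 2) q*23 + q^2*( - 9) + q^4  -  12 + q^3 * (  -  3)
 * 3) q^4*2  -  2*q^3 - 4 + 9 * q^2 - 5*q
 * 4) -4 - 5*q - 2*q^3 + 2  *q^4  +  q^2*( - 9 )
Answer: 3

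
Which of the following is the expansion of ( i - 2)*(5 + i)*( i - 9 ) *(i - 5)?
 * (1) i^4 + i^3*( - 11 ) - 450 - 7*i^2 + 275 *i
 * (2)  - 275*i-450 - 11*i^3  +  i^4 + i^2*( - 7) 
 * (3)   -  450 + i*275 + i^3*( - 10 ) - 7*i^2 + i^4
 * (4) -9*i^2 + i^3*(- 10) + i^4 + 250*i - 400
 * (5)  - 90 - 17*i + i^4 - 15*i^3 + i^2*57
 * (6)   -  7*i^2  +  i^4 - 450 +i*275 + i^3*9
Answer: 1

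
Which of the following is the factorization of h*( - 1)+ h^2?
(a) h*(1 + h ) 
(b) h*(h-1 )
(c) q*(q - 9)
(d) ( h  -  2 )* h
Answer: b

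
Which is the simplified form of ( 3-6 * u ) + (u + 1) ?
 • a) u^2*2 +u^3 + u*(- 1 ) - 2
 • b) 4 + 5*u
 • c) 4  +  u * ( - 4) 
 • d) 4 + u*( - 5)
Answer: d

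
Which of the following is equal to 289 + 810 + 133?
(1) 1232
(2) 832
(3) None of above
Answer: 1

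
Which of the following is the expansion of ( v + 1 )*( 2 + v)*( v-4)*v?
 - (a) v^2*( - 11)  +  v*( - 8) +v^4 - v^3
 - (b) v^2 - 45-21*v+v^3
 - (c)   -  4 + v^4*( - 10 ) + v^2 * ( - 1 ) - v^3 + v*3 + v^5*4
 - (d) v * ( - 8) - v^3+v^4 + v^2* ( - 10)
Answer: d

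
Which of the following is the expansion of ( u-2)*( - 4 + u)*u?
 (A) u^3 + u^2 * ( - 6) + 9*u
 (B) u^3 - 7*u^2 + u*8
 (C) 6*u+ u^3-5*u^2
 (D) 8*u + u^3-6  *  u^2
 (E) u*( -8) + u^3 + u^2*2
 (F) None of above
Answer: D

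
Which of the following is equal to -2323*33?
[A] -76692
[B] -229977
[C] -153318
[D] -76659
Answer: D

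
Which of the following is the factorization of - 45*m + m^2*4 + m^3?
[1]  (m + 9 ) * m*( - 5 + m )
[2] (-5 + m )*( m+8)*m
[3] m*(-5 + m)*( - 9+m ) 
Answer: 1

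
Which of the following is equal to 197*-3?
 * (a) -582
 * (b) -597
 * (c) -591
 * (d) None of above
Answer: c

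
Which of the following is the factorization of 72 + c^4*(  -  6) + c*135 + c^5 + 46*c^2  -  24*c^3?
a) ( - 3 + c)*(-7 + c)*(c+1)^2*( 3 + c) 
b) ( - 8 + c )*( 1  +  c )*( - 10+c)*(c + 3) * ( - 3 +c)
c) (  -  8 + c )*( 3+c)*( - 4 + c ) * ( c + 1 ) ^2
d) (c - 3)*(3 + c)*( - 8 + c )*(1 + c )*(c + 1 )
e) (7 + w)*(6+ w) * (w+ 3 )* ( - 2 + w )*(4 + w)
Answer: d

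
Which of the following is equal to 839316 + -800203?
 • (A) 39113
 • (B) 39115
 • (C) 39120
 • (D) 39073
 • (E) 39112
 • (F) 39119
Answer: A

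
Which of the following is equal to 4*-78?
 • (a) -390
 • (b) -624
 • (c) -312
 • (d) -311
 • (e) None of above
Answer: c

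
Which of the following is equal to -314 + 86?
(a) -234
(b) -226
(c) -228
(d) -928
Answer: c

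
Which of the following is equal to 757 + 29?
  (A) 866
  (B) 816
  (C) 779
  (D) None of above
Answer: D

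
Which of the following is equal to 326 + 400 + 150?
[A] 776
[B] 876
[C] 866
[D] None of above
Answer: B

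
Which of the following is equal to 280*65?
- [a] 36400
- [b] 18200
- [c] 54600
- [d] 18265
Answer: b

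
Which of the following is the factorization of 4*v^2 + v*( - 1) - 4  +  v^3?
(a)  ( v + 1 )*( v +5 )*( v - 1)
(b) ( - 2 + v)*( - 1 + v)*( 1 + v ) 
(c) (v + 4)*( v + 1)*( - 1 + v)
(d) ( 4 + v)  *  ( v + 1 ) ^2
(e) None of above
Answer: c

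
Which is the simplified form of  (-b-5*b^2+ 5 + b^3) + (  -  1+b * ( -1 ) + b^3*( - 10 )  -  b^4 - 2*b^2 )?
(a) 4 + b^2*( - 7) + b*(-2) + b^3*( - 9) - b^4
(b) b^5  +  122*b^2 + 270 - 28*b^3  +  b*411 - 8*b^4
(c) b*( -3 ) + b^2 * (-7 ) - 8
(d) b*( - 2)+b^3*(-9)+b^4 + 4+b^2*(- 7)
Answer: a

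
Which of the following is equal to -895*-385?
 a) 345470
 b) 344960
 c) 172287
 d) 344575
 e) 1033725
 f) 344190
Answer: d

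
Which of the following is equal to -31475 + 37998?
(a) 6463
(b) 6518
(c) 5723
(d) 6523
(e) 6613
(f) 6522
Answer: d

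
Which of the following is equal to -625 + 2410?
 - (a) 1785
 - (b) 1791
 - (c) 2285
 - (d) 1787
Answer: a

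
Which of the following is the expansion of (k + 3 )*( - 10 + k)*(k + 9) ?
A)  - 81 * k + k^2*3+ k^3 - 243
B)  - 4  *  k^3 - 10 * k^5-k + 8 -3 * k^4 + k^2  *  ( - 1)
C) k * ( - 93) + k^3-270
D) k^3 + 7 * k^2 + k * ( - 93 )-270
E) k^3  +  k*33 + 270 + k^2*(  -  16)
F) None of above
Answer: F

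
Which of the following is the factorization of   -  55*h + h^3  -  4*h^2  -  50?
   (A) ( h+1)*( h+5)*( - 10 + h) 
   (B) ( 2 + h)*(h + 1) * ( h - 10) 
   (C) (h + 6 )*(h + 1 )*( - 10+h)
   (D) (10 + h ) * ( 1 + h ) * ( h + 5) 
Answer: A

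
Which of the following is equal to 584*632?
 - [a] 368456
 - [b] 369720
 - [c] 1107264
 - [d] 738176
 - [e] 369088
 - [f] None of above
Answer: e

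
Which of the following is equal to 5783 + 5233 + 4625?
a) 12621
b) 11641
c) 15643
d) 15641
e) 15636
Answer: d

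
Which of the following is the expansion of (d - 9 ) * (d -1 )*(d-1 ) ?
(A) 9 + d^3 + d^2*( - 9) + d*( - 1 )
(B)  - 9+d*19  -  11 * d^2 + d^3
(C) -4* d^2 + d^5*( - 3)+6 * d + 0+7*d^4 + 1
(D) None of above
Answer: B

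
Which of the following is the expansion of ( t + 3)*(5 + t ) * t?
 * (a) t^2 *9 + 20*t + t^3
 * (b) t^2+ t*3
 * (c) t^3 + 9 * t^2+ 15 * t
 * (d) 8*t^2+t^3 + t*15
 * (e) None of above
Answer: d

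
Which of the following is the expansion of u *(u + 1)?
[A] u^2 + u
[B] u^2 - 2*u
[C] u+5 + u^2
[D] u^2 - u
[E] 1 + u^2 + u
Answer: A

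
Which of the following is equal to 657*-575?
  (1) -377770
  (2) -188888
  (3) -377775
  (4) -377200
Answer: 3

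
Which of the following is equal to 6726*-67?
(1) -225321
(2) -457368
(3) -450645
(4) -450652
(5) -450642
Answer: 5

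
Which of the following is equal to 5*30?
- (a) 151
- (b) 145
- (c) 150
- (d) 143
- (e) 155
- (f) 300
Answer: c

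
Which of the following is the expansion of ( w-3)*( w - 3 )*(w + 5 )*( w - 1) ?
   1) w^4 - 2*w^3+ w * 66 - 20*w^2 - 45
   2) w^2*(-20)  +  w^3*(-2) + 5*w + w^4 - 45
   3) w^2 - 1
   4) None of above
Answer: 1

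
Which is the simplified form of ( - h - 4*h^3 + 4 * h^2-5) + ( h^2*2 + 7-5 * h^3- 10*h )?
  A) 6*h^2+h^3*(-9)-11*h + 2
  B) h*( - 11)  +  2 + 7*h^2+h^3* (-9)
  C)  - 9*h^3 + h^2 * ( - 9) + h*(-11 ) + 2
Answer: A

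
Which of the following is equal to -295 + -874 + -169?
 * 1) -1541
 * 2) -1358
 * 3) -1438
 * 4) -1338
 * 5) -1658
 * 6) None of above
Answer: 4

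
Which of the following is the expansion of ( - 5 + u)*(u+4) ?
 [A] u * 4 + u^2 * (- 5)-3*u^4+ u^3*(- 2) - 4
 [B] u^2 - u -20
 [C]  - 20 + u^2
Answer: B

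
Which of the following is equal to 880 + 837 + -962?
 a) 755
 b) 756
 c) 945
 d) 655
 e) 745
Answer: a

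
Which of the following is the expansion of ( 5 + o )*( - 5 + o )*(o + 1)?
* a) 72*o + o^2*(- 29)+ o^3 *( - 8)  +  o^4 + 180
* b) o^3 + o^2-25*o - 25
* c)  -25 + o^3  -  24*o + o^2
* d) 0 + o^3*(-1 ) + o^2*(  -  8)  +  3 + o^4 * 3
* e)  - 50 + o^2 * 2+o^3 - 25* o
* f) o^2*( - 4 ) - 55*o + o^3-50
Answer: b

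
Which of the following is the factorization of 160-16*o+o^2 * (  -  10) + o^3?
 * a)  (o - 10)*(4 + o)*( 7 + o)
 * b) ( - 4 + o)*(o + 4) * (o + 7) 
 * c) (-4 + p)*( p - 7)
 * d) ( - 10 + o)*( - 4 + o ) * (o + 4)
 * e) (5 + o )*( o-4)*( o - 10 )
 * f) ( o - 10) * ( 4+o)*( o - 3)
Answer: d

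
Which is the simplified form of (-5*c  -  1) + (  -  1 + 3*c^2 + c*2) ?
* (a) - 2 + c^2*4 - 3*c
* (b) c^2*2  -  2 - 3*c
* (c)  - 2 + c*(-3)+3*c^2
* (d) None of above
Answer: c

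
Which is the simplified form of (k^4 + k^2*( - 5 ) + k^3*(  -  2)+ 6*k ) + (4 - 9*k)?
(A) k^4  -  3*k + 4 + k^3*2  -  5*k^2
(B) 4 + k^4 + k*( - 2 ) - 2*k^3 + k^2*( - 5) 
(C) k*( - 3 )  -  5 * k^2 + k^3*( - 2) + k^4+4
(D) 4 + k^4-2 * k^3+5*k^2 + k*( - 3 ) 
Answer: C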